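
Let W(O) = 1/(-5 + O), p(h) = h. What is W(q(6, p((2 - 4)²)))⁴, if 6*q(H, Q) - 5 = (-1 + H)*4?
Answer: 1296/625 ≈ 2.0736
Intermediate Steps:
q(H, Q) = ⅙ + 2*H/3 (q(H, Q) = ⅚ + ((-1 + H)*4)/6 = ⅚ + (-4 + 4*H)/6 = ⅚ + (-⅔ + 2*H/3) = ⅙ + 2*H/3)
W(q(6, p((2 - 4)²)))⁴ = (1/(-5 + (⅙ + (⅔)*6)))⁴ = (1/(-5 + (⅙ + 4)))⁴ = (1/(-5 + 25/6))⁴ = (1/(-⅚))⁴ = (-6/5)⁴ = 1296/625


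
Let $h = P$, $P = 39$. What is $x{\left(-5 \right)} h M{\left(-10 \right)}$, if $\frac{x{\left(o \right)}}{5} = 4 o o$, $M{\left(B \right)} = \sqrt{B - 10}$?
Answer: $39000 i \sqrt{5} \approx 87207.0 i$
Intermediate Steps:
$h = 39$
$M{\left(B \right)} = \sqrt{-10 + B}$
$x{\left(o \right)} = 20 o^{2}$ ($x{\left(o \right)} = 5 \cdot 4 o o = 5 \cdot 4 o^{2} = 20 o^{2}$)
$x{\left(-5 \right)} h M{\left(-10 \right)} = 20 \left(-5\right)^{2} \cdot 39 \sqrt{-10 - 10} = 20 \cdot 25 \cdot 39 \sqrt{-20} = 500 \cdot 39 \cdot 2 i \sqrt{5} = 19500 \cdot 2 i \sqrt{5} = 39000 i \sqrt{5}$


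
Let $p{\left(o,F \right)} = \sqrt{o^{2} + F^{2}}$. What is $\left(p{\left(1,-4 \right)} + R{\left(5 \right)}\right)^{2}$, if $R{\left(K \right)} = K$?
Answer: $\left(5 + \sqrt{17}\right)^{2} \approx 83.231$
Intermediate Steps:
$p{\left(o,F \right)} = \sqrt{F^{2} + o^{2}}$
$\left(p{\left(1,-4 \right)} + R{\left(5 \right)}\right)^{2} = \left(\sqrt{\left(-4\right)^{2} + 1^{2}} + 5\right)^{2} = \left(\sqrt{16 + 1} + 5\right)^{2} = \left(\sqrt{17} + 5\right)^{2} = \left(5 + \sqrt{17}\right)^{2}$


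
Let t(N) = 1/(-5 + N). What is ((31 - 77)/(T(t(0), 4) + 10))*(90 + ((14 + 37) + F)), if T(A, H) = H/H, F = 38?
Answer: -8234/11 ≈ -748.54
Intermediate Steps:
T(A, H) = 1
((31 - 77)/(T(t(0), 4) + 10))*(90 + ((14 + 37) + F)) = ((31 - 77)/(1 + 10))*(90 + ((14 + 37) + 38)) = (-46/11)*(90 + (51 + 38)) = (-46*1/11)*(90 + 89) = -46/11*179 = -8234/11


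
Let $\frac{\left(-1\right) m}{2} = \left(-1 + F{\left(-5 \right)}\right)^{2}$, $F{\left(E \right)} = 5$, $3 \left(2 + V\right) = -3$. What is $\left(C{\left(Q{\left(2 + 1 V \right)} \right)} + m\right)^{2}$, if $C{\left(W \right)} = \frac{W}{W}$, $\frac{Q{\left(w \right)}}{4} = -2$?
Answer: $961$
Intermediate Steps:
$V = -3$ ($V = -2 + \frac{1}{3} \left(-3\right) = -2 - 1 = -3$)
$Q{\left(w \right)} = -8$ ($Q{\left(w \right)} = 4 \left(-2\right) = -8$)
$m = -32$ ($m = - 2 \left(-1 + 5\right)^{2} = - 2 \cdot 4^{2} = \left(-2\right) 16 = -32$)
$C{\left(W \right)} = 1$
$\left(C{\left(Q{\left(2 + 1 V \right)} \right)} + m\right)^{2} = \left(1 - 32\right)^{2} = \left(-31\right)^{2} = 961$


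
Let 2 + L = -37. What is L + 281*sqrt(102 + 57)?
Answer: -39 + 281*sqrt(159) ≈ 3504.3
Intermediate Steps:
L = -39 (L = -2 - 37 = -39)
L + 281*sqrt(102 + 57) = -39 + 281*sqrt(102 + 57) = -39 + 281*sqrt(159)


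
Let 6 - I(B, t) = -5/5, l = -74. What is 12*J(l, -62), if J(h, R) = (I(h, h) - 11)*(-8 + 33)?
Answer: -1200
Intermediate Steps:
I(B, t) = 7 (I(B, t) = 6 - (-5)/5 = 6 - 1*(-1) = 6 + 1 = 7)
J(h, R) = -100 (J(h, R) = (7 - 11)*(-8 + 33) = -4*25 = -100)
12*J(l, -62) = 12*(-100) = -1200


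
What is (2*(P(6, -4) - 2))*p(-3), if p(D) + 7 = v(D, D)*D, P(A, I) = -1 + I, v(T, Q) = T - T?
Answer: 98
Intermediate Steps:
v(T, Q) = 0
p(D) = -7 (p(D) = -7 + 0*D = -7 + 0 = -7)
(2*(P(6, -4) - 2))*p(-3) = (2*((-1 - 4) - 2))*(-7) = (2*(-5 - 2))*(-7) = (2*(-7))*(-7) = -14*(-7) = 98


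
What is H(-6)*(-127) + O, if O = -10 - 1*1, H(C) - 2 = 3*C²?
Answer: -13981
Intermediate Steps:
H(C) = 2 + 3*C²
O = -11 (O = -10 - 1 = -11)
H(-6)*(-127) + O = (2 + 3*(-6)²)*(-127) - 11 = (2 + 3*36)*(-127) - 11 = (2 + 108)*(-127) - 11 = 110*(-127) - 11 = -13970 - 11 = -13981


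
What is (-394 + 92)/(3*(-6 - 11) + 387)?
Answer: -151/168 ≈ -0.89881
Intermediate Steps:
(-394 + 92)/(3*(-6 - 11) + 387) = -302/(3*(-17) + 387) = -302/(-51 + 387) = -302/336 = -302*1/336 = -151/168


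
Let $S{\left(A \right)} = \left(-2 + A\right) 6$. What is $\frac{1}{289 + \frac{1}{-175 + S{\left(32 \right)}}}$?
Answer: $\frac{5}{1446} \approx 0.0034578$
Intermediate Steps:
$S{\left(A \right)} = -12 + 6 A$
$\frac{1}{289 + \frac{1}{-175 + S{\left(32 \right)}}} = \frac{1}{289 + \frac{1}{-175 + \left(-12 + 6 \cdot 32\right)}} = \frac{1}{289 + \frac{1}{-175 + \left(-12 + 192\right)}} = \frac{1}{289 + \frac{1}{-175 + 180}} = \frac{1}{289 + \frac{1}{5}} = \frac{1}{\frac{1446}{5}} = \frac{5}{1446}$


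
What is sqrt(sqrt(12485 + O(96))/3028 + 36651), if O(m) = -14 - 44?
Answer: sqrt(84011275596 + 12869*sqrt(43))/1514 ≈ 191.44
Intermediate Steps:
O(m) = -58
sqrt(sqrt(12485 + O(96))/3028 + 36651) = sqrt(sqrt(12485 - 58)/3028 + 36651) = sqrt(sqrt(12427)*(1/3028) + 36651) = sqrt((17*sqrt(43))*(1/3028) + 36651) = sqrt(17*sqrt(43)/3028 + 36651) = sqrt(36651 + 17*sqrt(43)/3028)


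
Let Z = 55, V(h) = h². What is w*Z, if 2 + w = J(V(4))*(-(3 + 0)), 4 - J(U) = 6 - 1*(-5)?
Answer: 1045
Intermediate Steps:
J(U) = -7 (J(U) = 4 - (6 - 1*(-5)) = 4 - (6 + 5) = 4 - 1*11 = 4 - 11 = -7)
w = 19 (w = -2 - (-7)*(3 + 0) = -2 - (-7)*3 = -2 - 7*(-3) = -2 + 21 = 19)
w*Z = 19*55 = 1045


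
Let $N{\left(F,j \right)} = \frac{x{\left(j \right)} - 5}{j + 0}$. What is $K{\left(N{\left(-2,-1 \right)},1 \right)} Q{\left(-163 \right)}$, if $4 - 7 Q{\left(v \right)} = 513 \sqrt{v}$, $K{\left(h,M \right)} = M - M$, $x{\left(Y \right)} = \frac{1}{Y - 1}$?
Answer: $0$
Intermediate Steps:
$x{\left(Y \right)} = \frac{1}{-1 + Y}$
$N{\left(F,j \right)} = \frac{-5 + \frac{1}{-1 + j}}{j}$ ($N{\left(F,j \right)} = \frac{\frac{1}{-1 + j} - 5}{j + 0} = \frac{-5 + \frac{1}{-1 + j}}{j}$)
$K{\left(h,M \right)} = 0$
$Q{\left(v \right)} = \frac{4}{7} - \frac{513 \sqrt{v}}{7}$
$K{\left(N{\left(-2,-1 \right)},1 \right)} Q{\left(-163 \right)} = 0 \left(\frac{4}{7} - \frac{513 \sqrt{-163}}{7}\right) = 0 \left(\frac{4}{7} - \frac{513 i \sqrt{163}}{7}\right) = 0$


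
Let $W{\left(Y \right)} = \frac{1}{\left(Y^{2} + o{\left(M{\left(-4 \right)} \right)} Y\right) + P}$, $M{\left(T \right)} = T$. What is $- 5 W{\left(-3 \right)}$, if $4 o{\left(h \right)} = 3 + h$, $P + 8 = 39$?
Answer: $- \frac{20}{163} \approx -0.1227$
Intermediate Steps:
$P = 31$ ($P = -8 + 39 = 31$)
$o{\left(h \right)} = \frac{3}{4} + \frac{h}{4}$ ($o{\left(h \right)} = \frac{3 + h}{4} = \frac{3}{4} + \frac{h}{4}$)
$W{\left(Y \right)} = \frac{1}{31 + Y^{2} - \frac{Y}{4}}$ ($W{\left(Y \right)} = \frac{1}{\left(Y^{2} + \left(\frac{3}{4} + \frac{1}{4} \left(-4\right)\right) Y\right) + 31} = \frac{1}{\left(Y^{2} + \left(\frac{3}{4} - 1\right) Y\right) + 31} = \frac{1}{\left(Y^{2} - \frac{Y}{4}\right) + 31} = \frac{1}{31 + Y^{2} - \frac{Y}{4}}$)
$- 5 W{\left(-3 \right)} = - 5 \frac{4}{124 - -3 + 4 \left(-3\right)^{2}} = - 5 \frac{4}{124 + 3 + 4 \cdot 9} = - 5 \frac{4}{124 + 3 + 36} = - 5 \cdot \frac{4}{163} = - 5 \cdot 4 \cdot \frac{1}{163} = \left(-5\right) \frac{4}{163} = - \frac{20}{163}$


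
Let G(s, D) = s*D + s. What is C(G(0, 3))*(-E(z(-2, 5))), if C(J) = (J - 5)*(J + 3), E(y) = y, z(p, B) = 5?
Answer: 75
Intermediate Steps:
G(s, D) = s + D*s (G(s, D) = D*s + s = s + D*s)
C(J) = (-5 + J)*(3 + J)
C(G(0, 3))*(-E(z(-2, 5))) = (-15 + (0*(1 + 3))² - 0*(1 + 3))*(-1*5) = (-15 + (0*4)² - 0*4)*(-5) = (-15 + 0² - 2*0)*(-5) = (-15 + 0 + 0)*(-5) = -15*(-5) = 75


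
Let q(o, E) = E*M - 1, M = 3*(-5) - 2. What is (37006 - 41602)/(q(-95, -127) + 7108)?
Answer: -2298/4633 ≈ -0.49601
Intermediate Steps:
M = -17 (M = -15 - 2 = -17)
q(o, E) = -1 - 17*E (q(o, E) = E*(-17) - 1 = -17*E - 1 = -1 - 17*E)
(37006 - 41602)/(q(-95, -127) + 7108) = (37006 - 41602)/((-1 - 17*(-127)) + 7108) = -4596/((-1 + 2159) + 7108) = -4596/(2158 + 7108) = -4596/9266 = -4596*1/9266 = -2298/4633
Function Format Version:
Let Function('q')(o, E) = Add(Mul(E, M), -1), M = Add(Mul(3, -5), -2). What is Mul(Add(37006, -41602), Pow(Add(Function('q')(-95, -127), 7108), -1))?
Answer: Rational(-2298, 4633) ≈ -0.49601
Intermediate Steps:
M = -17 (M = Add(-15, -2) = -17)
Function('q')(o, E) = Add(-1, Mul(-17, E)) (Function('q')(o, E) = Add(Mul(E, -17), -1) = Add(Mul(-17, E), -1) = Add(-1, Mul(-17, E)))
Mul(Add(37006, -41602), Pow(Add(Function('q')(-95, -127), 7108), -1)) = Mul(Add(37006, -41602), Pow(Add(Add(-1, Mul(-17, -127)), 7108), -1)) = Mul(-4596, Pow(Add(Add(-1, 2159), 7108), -1)) = Mul(-4596, Pow(Add(2158, 7108), -1)) = Mul(-4596, Pow(9266, -1)) = Mul(-4596, Rational(1, 9266)) = Rational(-2298, 4633)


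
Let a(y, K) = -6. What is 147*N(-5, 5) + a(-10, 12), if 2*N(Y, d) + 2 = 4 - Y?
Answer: 1017/2 ≈ 508.50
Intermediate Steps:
N(Y, d) = 1 - Y/2 (N(Y, d) = -1 + (4 - Y)/2 = -1 + (2 - Y/2) = 1 - Y/2)
147*N(-5, 5) + a(-10, 12) = 147*(1 - 1/2*(-5)) - 6 = 147*(1 + 5/2) - 6 = 147*(7/2) - 6 = 1029/2 - 6 = 1017/2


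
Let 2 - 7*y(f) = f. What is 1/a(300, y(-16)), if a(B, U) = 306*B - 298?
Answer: 1/91502 ≈ 1.0929e-5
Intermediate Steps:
y(f) = 2/7 - f/7
a(B, U) = -298 + 306*B
1/a(300, y(-16)) = 1/(-298 + 306*300) = 1/(-298 + 91800) = 1/91502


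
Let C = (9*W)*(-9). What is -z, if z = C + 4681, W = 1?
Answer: -4600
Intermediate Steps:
C = -81 (C = (9*1)*(-9) = 9*(-9) = -81)
z = 4600 (z = -81 + 4681 = 4600)
-z = -1*4600 = -4600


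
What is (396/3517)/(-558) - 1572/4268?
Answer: -42871085/116331809 ≈ -0.36852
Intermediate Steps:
(396/3517)/(-558) - 1572/4268 = (396*(1/3517))*(-1/558) - 1572*1/4268 = (396/3517)*(-1/558) - 393/1067 = -22/109027 - 393/1067 = -42871085/116331809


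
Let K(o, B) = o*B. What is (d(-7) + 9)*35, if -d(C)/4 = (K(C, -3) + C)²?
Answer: -27125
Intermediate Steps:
K(o, B) = B*o
d(C) = -16*C² (d(C) = -4*(-3*C + C)² = -4*4*C² = -16*C²)
(d(-7) + 9)*35 = (-16*(-7)² + 9)*35 = (-16*49 + 9)*35 = (-784 + 9)*35 = -775*35 = -27125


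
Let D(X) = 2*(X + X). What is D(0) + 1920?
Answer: 1920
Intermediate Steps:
D(X) = 4*X (D(X) = 2*(2*X) = 4*X)
D(0) + 1920 = 4*0 + 1920 = 0 + 1920 = 1920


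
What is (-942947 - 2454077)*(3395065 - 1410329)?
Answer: -6742195825664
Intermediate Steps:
(-942947 - 2454077)*(3395065 - 1410329) = -3397024*1984736 = -6742195825664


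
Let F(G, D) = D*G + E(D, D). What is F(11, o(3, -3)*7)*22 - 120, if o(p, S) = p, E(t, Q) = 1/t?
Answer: 104224/21 ≈ 4963.0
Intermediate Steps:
F(G, D) = 1/D + D*G (F(G, D) = D*G + 1/D = 1/D + D*G)
F(11, o(3, -3)*7)*22 - 120 = (1/(3*7) + (3*7)*11)*22 - 120 = (1/21 + 21*11)*22 - 120 = (1/21 + 231)*22 - 120 = (4852/21)*22 - 120 = 106744/21 - 120 = 104224/21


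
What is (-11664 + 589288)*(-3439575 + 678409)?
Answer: -1594915749584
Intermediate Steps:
(-11664 + 589288)*(-3439575 + 678409) = 577624*(-2761166) = -1594915749584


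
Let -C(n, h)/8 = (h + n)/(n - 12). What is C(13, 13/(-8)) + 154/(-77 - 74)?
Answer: -13895/151 ≈ -92.020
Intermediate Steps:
C(n, h) = -8*(h + n)/(-12 + n) (C(n, h) = -8*(h + n)/(n - 12) = -8*(h + n)/(-12 + n))
C(13, 13/(-8)) + 154/(-77 - 74) = 8*(-13/(-8) - 1*13)/(-12 + 13) + 154/(-77 - 74) = 8*(-13*(-1)/8 - 13)/1 + 154/(-151) = 8*1*(-1*(-13/8) - 13) + 154*(-1/151) = 8*1*(13/8 - 13) - 154/151 = 8*1*(-91/8) - 154/151 = -91 - 154/151 = -13895/151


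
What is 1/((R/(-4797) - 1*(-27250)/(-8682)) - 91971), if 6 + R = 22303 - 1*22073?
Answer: -6941259/638416641992 ≈ -1.0873e-5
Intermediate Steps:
R = 224 (R = -6 + (22303 - 1*22073) = -6 + (22303 - 22073) = -6 + 230 = 224)
1/((R/(-4797) - 1*(-27250)/(-8682)) - 91971) = 1/((224/(-4797) - 1*(-27250)/(-8682)) - 91971) = 1/((224*(-1/4797) + 27250*(-1/8682)) - 91971) = 1/((-224/4797 - 13625/4341) - 91971) = 1/(-22110503/6941259 - 91971) = 1/(-638416641992/6941259) = -6941259/638416641992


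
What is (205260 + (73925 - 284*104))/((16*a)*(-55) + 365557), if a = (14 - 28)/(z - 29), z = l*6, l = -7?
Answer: 17725079/25942227 ≈ 0.68325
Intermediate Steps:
z = -42 (z = -7*6 = -42)
a = 14/71 (a = (14 - 28)/(-42 - 29) = -14/(-71) = -14*(-1/71) = 14/71 ≈ 0.19718)
(205260 + (73925 - 284*104))/((16*a)*(-55) + 365557) = (205260 + (73925 - 284*104))/((16*(14/71))*(-55) + 365557) = (205260 + (73925 - 1*29536))/((224/71)*(-55) + 365557) = (205260 + (73925 - 29536))/(-12320/71 + 365557) = (205260 + 44389)/(25942227/71) = 249649*(71/25942227) = 17725079/25942227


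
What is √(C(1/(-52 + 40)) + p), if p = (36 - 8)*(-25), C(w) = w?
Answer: I*√25203/6 ≈ 26.459*I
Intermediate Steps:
p = -700 (p = 28*(-25) = -700)
√(C(1/(-52 + 40)) + p) = √(1/(-52 + 40) - 700) = √(1/(-12) - 700) = √(-1/12 - 700) = √(-8401/12) = I*√25203/6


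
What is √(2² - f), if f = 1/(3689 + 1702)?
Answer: √12916237/1797 ≈ 2.0000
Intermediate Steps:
f = 1/5391 ≈ 0.00018549
√(2² - f) = √(2² - 1*1/5391) = √(4 - 1/5391) = √(21563/5391) = √12916237/1797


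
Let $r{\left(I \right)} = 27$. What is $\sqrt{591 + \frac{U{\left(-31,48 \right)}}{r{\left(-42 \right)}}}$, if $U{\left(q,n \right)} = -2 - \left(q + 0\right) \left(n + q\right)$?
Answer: $\frac{\sqrt{5494}}{3} \approx 24.707$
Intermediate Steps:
$U{\left(q,n \right)} = -2 - q \left(n + q\right)$
$\sqrt{591 + \frac{U{\left(-31,48 \right)}}{r{\left(-42 \right)}}} = \sqrt{591 + \frac{-2 - \left(-31\right)^{2} - 48 \left(-31\right)}{27}} = \sqrt{591 + \left(-2 - 961 + 1488\right) \frac{1}{27}} = \sqrt{591 + 525 \cdot \frac{1}{27}} = \sqrt{591 + \frac{175}{9}} = \sqrt{\frac{5494}{9}} = \frac{\sqrt{5494}}{3}$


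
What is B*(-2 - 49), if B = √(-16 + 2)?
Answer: -51*I*√14 ≈ -190.82*I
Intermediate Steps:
B = I*√14 (B = √(-14) = I*√14 ≈ 3.7417*I)
B*(-2 - 49) = (I*√14)*(-2 - 49) = (I*√14)*(-51) = -51*I*√14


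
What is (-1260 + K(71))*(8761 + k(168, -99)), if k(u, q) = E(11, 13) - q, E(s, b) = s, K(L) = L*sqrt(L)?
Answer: -11177460 + 629841*sqrt(71) ≈ -5.8703e+6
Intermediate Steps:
K(L) = L**(3/2)
k(u, q) = 11 - q
(-1260 + K(71))*(8761 + k(168, -99)) = (-1260 + 71**(3/2))*(8761 + (11 - 1*(-99))) = (-1260 + 71*sqrt(71))*(8761 + (11 + 99)) = (-1260 + 71*sqrt(71))*(8761 + 110) = (-1260 + 71*sqrt(71))*8871 = -11177460 + 629841*sqrt(71)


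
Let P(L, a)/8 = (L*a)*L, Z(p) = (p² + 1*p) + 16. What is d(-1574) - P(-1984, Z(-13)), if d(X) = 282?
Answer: -5416287974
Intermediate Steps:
Z(p) = 16 + p + p² (Z(p) = (p² + p) + 16 = (p + p²) + 16 = 16 + p + p²)
P(L, a) = 8*a*L² (P(L, a) = 8*((L*a)*L) = 8*(a*L²) = 8*a*L²)
d(-1574) - P(-1984, Z(-13)) = 282 - 8*(16 - 13 + (-13)²)*(-1984)² = 282 - 8*(16 - 13 + 169)*3936256 = 282 - 8*172*3936256 = 282 - 1*5416288256 = 282 - 5416288256 = -5416287974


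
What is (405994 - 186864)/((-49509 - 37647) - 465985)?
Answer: -219130/553141 ≈ -0.39616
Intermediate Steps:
(405994 - 186864)/((-49509 - 37647) - 465985) = 219130/(-87156 - 465985) = 219130/(-553141) = 219130*(-1/553141) = -219130/553141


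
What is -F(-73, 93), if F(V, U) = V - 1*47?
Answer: 120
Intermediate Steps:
F(V, U) = -47 + V (F(V, U) = V - 47 = -47 + V)
-F(-73, 93) = -(-47 - 73) = -1*(-120) = 120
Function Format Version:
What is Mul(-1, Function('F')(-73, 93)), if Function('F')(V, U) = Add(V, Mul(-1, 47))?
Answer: 120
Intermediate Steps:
Function('F')(V, U) = Add(-47, V) (Function('F')(V, U) = Add(V, -47) = Add(-47, V))
Mul(-1, Function('F')(-73, 93)) = Mul(-1, Add(-47, -73)) = Mul(-1, -120) = 120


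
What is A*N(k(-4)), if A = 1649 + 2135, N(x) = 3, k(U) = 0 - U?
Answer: 11352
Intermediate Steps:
k(U) = -U
A = 3784
A*N(k(-4)) = 3784*3 = 11352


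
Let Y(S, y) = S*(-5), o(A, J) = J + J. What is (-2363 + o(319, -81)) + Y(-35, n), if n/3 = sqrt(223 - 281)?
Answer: -2350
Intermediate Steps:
n = 3*I*sqrt(58) (n = 3*sqrt(223 - 281) = 3*sqrt(-58) = 3*(I*sqrt(58)) = 3*I*sqrt(58) ≈ 22.847*I)
o(A, J) = 2*J
Y(S, y) = -5*S
(-2363 + o(319, -81)) + Y(-35, n) = (-2363 + 2*(-81)) - 5*(-35) = (-2363 - 162) + 175 = -2525 + 175 = -2350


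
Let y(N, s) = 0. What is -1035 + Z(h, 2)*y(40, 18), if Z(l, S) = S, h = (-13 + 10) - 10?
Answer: -1035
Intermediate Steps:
h = -13 (h = -3 - 10 = -13)
-1035 + Z(h, 2)*y(40, 18) = -1035 + 2*0 = -1035 + 0 = -1035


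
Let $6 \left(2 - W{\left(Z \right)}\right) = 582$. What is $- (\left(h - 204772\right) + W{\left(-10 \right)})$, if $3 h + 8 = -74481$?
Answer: $\frac{689090}{3} \approx 2.297 \cdot 10^{5}$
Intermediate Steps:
$h = - \frac{74489}{3}$ ($h = - \frac{8}{3} + \frac{1}{3} \left(-74481\right) = - \frac{8}{3} - 24827 = - \frac{74489}{3} \approx -24830.0$)
$W{\left(Z \right)} = -95$ ($W{\left(Z \right)} = 2 - 97 = -95$)
$- (\left(h - 204772\right) + W{\left(-10 \right)}) = - (\left(- \frac{74489}{3} - 204772\right) - 95) = - (- \frac{688805}{3} - 95) = \left(-1\right) \left(- \frac{689090}{3}\right) = \frac{689090}{3}$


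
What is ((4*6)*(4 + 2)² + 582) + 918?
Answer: 2364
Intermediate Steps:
((4*6)*(4 + 2)² + 582) + 918 = (24*6² + 582) + 918 = (24*36 + 582) + 918 = (864 + 582) + 918 = 1446 + 918 = 2364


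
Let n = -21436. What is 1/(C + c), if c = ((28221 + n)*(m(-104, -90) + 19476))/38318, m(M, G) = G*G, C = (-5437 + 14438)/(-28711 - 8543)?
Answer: 4433226/21645951001 ≈ 0.00020481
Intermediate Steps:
C = -9001/37254 (C = 9001/(-37254) = 9001*(-1/37254) = -9001/37254 ≈ -0.24161)
m(M, G) = G**2
c = 4067460/833 (c = ((28221 - 21436)*((-90)**2 + 19476))/38318 = (6785*(8100 + 19476))*(1/38318) = (6785*27576)*(1/38318) = 187103160*(1/38318) = 4067460/833 ≈ 4882.9)
1/(C + c) = 1/(-9001/37254 + 4067460/833) = 1/(21645951001/4433226) = 4433226/21645951001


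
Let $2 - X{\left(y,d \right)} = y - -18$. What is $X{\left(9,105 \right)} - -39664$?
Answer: $39639$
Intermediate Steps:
$X{\left(y,d \right)} = -16 - y$ ($X{\left(y,d \right)} = 2 - \left(y - -18\right) = 2 - \left(y + 18\right) = 2 - \left(18 + y\right) = -16 - y$)
$X{\left(9,105 \right)} - -39664 = \left(-16 - 9\right) - -39664 = \left(-16 - 9\right) + 39664 = -25 + 39664 = 39639$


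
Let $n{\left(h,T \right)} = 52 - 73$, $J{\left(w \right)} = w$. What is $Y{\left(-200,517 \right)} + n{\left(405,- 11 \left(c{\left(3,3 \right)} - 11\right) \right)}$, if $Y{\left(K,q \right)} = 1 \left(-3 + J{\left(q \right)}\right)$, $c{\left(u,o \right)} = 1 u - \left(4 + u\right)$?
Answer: $493$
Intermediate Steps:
$c{\left(u,o \right)} = -4$ ($c{\left(u,o \right)} = u - \left(4 + u\right) = -4$)
$Y{\left(K,q \right)} = -3 + q$ ($Y{\left(K,q \right)} = 1 \left(-3 + q\right) = -3 + q$)
$n{\left(h,T \right)} = -21$
$Y{\left(-200,517 \right)} + n{\left(405,- 11 \left(c{\left(3,3 \right)} - 11\right) \right)} = \left(-3 + 517\right) - 21 = 514 - 21 = 493$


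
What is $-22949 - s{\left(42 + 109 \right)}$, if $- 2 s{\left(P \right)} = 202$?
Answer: $-22848$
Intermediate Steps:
$s{\left(P \right)} = -101$ ($s{\left(P \right)} = \left(- \frac{1}{2}\right) 202 = -101$)
$-22949 - s{\left(42 + 109 \right)} = -22949 - -101 = -22949 + 101 = -22848$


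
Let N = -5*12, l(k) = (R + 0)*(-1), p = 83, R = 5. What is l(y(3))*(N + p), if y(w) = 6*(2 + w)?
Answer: -115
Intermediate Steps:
y(w) = 12 + 6*w
l(k) = -5 (l(k) = (5 + 0)*(-1) = 5*(-1) = -5)
N = -60
l(y(3))*(N + p) = -5*(-60 + 83) = -5*23 = -115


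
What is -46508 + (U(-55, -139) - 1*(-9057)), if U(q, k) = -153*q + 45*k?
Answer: -35291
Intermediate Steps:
-46508 + (U(-55, -139) - 1*(-9057)) = -46508 + ((-153*(-55) + 45*(-139)) - 1*(-9057)) = -46508 + ((8415 - 6255) + 9057) = -46508 + (2160 + 9057) = -46508 + 11217 = -35291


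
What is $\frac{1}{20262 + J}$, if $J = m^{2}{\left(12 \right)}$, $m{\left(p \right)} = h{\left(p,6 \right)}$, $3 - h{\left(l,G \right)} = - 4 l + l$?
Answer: $\frac{1}{21783} \approx 4.5907 \cdot 10^{-5}$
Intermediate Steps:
$h{\left(l,G \right)} = 3 + 3 l$ ($h{\left(l,G \right)} = 3 - \left(- 4 l + l\right) = 3 - - 3 l = 3 + 3 l$)
$m{\left(p \right)} = 3 + 3 p$
$J = 1521$ ($J = \left(3 + 3 \cdot 12\right)^{2} = \left(3 + 36\right)^{2} = 39^{2} = 1521$)
$\frac{1}{20262 + J} = \frac{1}{20262 + 1521} = \frac{1}{21783}$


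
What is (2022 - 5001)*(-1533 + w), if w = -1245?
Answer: 8275662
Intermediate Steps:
(2022 - 5001)*(-1533 + w) = (2022 - 5001)*(-1533 - 1245) = -2979*(-2778) = 8275662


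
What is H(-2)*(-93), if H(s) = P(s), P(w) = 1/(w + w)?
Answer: 93/4 ≈ 23.250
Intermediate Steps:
P(w) = 1/(2*w)
H(s) = 1/(2*s)
H(-2)*(-93) = ((½)/(-2))*(-93) = ((½)*(-½))*(-93) = -¼*(-93) = 93/4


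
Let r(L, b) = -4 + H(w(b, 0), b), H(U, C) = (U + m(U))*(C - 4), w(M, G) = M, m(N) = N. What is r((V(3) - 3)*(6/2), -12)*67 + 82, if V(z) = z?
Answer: 25542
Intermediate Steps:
H(U, C) = 2*U*(-4 + C) (H(U, C) = (U + U)*(C - 4) = (2*U)*(-4 + C) = 2*U*(-4 + C))
r(L, b) = -4 + 2*b*(-4 + b)
r((V(3) - 3)*(6/2), -12)*67 + 82 = (-4 - 8*(-12) + 2*(-12)²)*67 + 82 = (-4 + 96 + 2*144)*67 + 82 = (-4 + 96 + 288)*67 + 82 = 380*67 + 82 = 25460 + 82 = 25542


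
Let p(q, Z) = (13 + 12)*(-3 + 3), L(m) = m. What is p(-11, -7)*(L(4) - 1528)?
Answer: 0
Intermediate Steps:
p(q, Z) = 0 (p(q, Z) = 25*0 = 0)
p(-11, -7)*(L(4) - 1528) = 0*(4 - 1528) = 0*(-1524) = 0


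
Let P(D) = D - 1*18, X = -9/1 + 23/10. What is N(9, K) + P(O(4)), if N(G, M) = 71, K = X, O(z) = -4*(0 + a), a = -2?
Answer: 61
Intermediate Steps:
O(z) = 8 (O(z) = -4*(0 - 2) = -4*(-2) = 8)
X = -67/10 (X = -9*1 + 23*(⅒) = -9 + 23/10 = -67/10 ≈ -6.7000)
P(D) = -18 + D (P(D) = D - 18 = -18 + D)
K = -67/10 ≈ -6.7000
N(9, K) + P(O(4)) = 71 + (-18 + 8) = 71 - 10 = 61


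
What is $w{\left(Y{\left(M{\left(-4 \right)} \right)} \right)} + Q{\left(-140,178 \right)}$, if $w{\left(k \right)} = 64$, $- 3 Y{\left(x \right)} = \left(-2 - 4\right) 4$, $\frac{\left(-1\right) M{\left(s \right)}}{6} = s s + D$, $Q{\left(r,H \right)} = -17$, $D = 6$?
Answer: $47$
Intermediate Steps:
$M{\left(s \right)} = -36 - 6 s^{2}$ ($M{\left(s \right)} = - 6 \left(s s + 6\right) = - 6 \left(s^{2} + 6\right) = - 6 \left(6 + s^{2}\right) = -36 - 6 s^{2}$)
$Y{\left(x \right)} = 8$ ($Y{\left(x \right)} = - \frac{\left(-2 - 4\right) 4}{3} = - \frac{\left(-6\right) 4}{3} = \left(- \frac{1}{3}\right) \left(-24\right) = 8$)
$w{\left(Y{\left(M{\left(-4 \right)} \right)} \right)} + Q{\left(-140,178 \right)} = 64 - 17 = 47$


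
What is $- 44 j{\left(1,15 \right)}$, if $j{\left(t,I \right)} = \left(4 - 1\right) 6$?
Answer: $-792$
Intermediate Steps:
$j{\left(t,I \right)} = 18$ ($j{\left(t,I \right)} = 3 \cdot 6 = 18$)
$- 44 j{\left(1,15 \right)} = \left(-44\right) 18 = -792$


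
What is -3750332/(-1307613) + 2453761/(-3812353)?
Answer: 11089019668703/4985082343389 ≈ 2.2244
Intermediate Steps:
-3750332/(-1307613) + 2453761/(-3812353) = -3750332*(-1/1307613) + 2453761*(-1/3812353) = 3750332/1307613 - 2453761/3812353 = 11089019668703/4985082343389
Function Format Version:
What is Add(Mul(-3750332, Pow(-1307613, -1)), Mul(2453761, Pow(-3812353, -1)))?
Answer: Rational(11089019668703, 4985082343389) ≈ 2.2244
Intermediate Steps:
Add(Mul(-3750332, Pow(-1307613, -1)), Mul(2453761, Pow(-3812353, -1))) = Add(Mul(-3750332, Rational(-1, 1307613)), Mul(2453761, Rational(-1, 3812353))) = Add(Rational(3750332, 1307613), Rational(-2453761, 3812353)) = Rational(11089019668703, 4985082343389)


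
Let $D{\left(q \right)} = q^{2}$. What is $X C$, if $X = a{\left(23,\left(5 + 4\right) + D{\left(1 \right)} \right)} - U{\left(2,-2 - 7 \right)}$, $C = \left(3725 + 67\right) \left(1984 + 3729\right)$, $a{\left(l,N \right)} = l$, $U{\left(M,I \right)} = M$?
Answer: $454937616$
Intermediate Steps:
$C = 21663696$ ($C = 3792 \cdot 5713 = 21663696$)
$X = 21$ ($X = 23 - 2 = 21$)
$X C = 21 \cdot 21663696 = 454937616$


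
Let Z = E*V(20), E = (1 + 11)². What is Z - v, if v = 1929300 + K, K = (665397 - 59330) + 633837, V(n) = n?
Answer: -3166324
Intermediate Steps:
E = 144 (E = 12² = 144)
K = 1239904 (K = 606067 + 633837 = 1239904)
v = 3169204 (v = 1929300 + 1239904 = 3169204)
Z = 2880 (Z = 144*20 = 2880)
Z - v = 2880 - 1*3169204 = 2880 - 3169204 = -3166324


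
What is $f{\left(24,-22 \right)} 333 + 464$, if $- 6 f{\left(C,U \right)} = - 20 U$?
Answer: $-23956$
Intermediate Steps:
$f{\left(C,U \right)} = \frac{10 U}{3}$ ($f{\left(C,U \right)} = - \frac{\left(-1\right) 20 U}{6} = - \frac{\left(-20\right) U}{6} = \frac{10 U}{3}$)
$f{\left(24,-22 \right)} 333 + 464 = \frac{10}{3} \left(-22\right) 333 + 464 = \left(- \frac{220}{3}\right) 333 + 464 = -24420 + 464 = -23956$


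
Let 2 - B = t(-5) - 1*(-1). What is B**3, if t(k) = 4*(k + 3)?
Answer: 729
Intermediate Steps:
t(k) = 12 + 4*k (t(k) = 4*(3 + k) = 12 + 4*k)
B = 9 (B = 2 - ((12 + 4*(-5)) - 1*(-1)) = 2 - ((12 - 20) + 1) = 2 - (-8 + 1) = 2 - 1*(-7) = 2 + 7 = 9)
B**3 = 9**3 = 729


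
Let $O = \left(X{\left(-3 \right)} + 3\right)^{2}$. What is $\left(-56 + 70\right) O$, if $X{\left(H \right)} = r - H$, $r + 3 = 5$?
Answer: $896$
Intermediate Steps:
$r = 2$ ($r = -3 + 5 = 2$)
$X{\left(H \right)} = 2 - H$
$O = 64$ ($O = \left(\left(2 - -3\right) + 3\right)^{2} = \left(\left(2 + 3\right) + 3\right)^{2} = \left(5 + 3\right)^{2} = 8^{2} = 64$)
$\left(-56 + 70\right) O = \left(-56 + 70\right) 64 = 14 \cdot 64 = 896$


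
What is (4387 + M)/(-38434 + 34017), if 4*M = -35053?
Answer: 17505/17668 ≈ 0.99077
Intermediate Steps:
M = -35053/4 (M = (¼)*(-35053) = -35053/4 ≈ -8763.3)
(4387 + M)/(-38434 + 34017) = (4387 - 35053/4)/(-38434 + 34017) = -17505/4/(-4417) = -17505/4*(-1/4417) = 17505/17668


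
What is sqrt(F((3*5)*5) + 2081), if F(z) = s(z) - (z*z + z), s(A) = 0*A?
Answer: I*sqrt(3619) ≈ 60.158*I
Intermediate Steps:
s(A) = 0
F(z) = -z - z**2 (F(z) = 0 - (z*z + z) = 0 - (z**2 + z) = 0 - (z + z**2) = 0 + (-z - z**2) = -z - z**2)
sqrt(F((3*5)*5) + 2081) = sqrt(((3*5)*5)*(-1 - 3*5*5) + 2081) = sqrt((15*5)*(-1 - 15*5) + 2081) = sqrt(75*(-1 - 1*75) + 2081) = sqrt(75*(-1 - 75) + 2081) = sqrt(75*(-76) + 2081) = sqrt(-5700 + 2081) = sqrt(-3619) = I*sqrt(3619)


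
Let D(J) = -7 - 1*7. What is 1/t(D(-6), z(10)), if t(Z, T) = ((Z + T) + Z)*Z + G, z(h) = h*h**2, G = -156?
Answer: -1/13764 ≈ -7.2653e-5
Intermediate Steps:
D(J) = -14 (D(J) = -7 - 7 = -14)
z(h) = h**3
t(Z, T) = -156 + Z*(T + 2*Z) (t(Z, T) = ((Z + T) + Z)*Z - 156 = ((T + Z) + Z)*Z - 156 = (T + 2*Z)*Z - 156 = Z*(T + 2*Z) - 156 = -156 + Z*(T + 2*Z))
1/t(D(-6), z(10)) = 1/(-156 + 2*(-14)**2 + 10**3*(-14)) = 1/(-156 + 2*196 + 1000*(-14)) = 1/(-156 + 392 - 14000) = 1/(-13764) = -1/13764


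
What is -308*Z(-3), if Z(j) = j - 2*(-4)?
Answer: -1540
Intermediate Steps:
Z(j) = 8 + j (Z(j) = j + 8 = 8 + j)
-308*Z(-3) = -308*(8 - 3) = -308*5 = -1540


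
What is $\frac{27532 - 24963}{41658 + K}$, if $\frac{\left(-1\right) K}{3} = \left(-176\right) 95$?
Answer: $\frac{2569}{91818} \approx 0.027979$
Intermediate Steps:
$K = 50160$ ($K = - 3 \left(\left(-176\right) 95\right) = \left(-3\right) \left(-16720\right) = 50160$)
$\frac{27532 - 24963}{41658 + K} = \frac{27532 - 24963}{41658 + 50160} = \frac{2569}{91818}$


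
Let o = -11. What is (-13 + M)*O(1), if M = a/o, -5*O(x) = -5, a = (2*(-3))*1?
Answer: -137/11 ≈ -12.455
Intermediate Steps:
a = -6 (a = -6*1 = -6)
O(x) = 1 (O(x) = -⅕*(-5) = 1)
M = 6/11 (M = -6/(-11) = -6*(-1/11) = 6/11 ≈ 0.54545)
(-13 + M)*O(1) = (-13 + 6/11)*1 = -137/11*1 = -137/11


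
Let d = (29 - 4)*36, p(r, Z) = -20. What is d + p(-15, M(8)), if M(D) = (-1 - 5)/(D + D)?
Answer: 880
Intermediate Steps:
M(D) = -3/D (M(D) = -6*1/(2*D) = -3/D)
d = 900 (d = 25*36 = 900)
d + p(-15, M(8)) = 900 - 20 = 880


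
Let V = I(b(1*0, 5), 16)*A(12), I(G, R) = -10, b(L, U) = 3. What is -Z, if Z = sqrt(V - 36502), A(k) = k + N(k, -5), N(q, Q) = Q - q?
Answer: -2*I*sqrt(9113) ≈ -190.92*I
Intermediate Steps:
A(k) = -5 (A(k) = k + (-5 - k) = -5)
V = 50 (V = -10*(-5) = 50)
Z = 2*I*sqrt(9113) (Z = sqrt(50 - 36502) = sqrt(-36452) = 2*I*sqrt(9113) ≈ 190.92*I)
-Z = -2*I*sqrt(9113)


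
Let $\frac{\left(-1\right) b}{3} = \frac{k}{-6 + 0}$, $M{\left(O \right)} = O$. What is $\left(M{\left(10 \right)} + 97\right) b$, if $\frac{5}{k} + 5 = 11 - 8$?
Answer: $- \frac{535}{4} \approx -133.75$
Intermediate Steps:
$k = - \frac{5}{2}$ ($k = \frac{5}{-5 + \left(11 - 8\right)} = \frac{5}{-5 + 3} = \frac{5}{-2} = 5 \left(- \frac{1}{2}\right) = - \frac{5}{2} \approx -2.5$)
$b = - \frac{5}{4}$ ($b = - 3 \frac{1}{-6 + 0} \left(- \frac{5}{2}\right) = - 3 \frac{1}{-6} \left(- \frac{5}{2}\right) = - 3 \left(\left(- \frac{1}{6}\right) \left(- \frac{5}{2}\right)\right) = \left(-3\right) \frac{5}{12} = - \frac{5}{4} \approx -1.25$)
$\left(M{\left(10 \right)} + 97\right) b = \left(10 + 97\right) \left(- \frac{5}{4}\right) = 107 \left(- \frac{5}{4}\right) = - \frac{535}{4}$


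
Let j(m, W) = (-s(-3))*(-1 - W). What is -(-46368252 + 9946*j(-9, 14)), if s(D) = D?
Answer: 46815822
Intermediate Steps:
j(m, W) = -3 - 3*W (j(m, W) = (-1*(-3))*(-1 - W) = 3*(-1 - W) = -3 - 3*W)
-(-46368252 + 9946*j(-9, 14)) = -(-46398090 - 417732) = -9946/(1/((-3 - 42) - 4662)) = -9946/(1/(-45 - 4662)) = -9946/(1/(-4707)) = -9946/(-1/4707) = -9946*(-4707) = 46815822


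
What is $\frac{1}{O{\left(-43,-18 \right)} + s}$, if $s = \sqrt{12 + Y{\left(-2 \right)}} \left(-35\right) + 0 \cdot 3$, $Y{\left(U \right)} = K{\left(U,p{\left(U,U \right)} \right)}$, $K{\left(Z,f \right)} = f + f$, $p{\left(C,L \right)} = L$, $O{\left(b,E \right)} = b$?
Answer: $\frac{43}{7951} - \frac{70 \sqrt{2}}{7951} \approx -0.0070425$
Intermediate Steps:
$K{\left(Z,f \right)} = 2 f$
$Y{\left(U \right)} = 2 U$
$s = - 70 \sqrt{2}$ ($s = \sqrt{12 + 2 \left(-2\right)} \left(-35\right) + 0 \cdot 3 = \sqrt{12 - 4} \left(-35\right) + 0 = \sqrt{8} \left(-35\right) + 0 = 2 \sqrt{2} \left(-35\right) + 0 = - 70 \sqrt{2} + 0 = - 70 \sqrt{2} \approx -98.995$)
$\frac{1}{O{\left(-43,-18 \right)} + s} = \frac{1}{-43 - 70 \sqrt{2}}$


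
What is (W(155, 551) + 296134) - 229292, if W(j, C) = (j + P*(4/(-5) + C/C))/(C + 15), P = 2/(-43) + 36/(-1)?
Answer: 1626806951/24338 ≈ 66842.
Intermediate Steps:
P = -1550/43 (P = 2*(-1/43) + 36*(-1) = -2/43 - 36 = -1550/43 ≈ -36.047)
W(j, C) = (-310/43 + j)/(15 + C) (W(j, C) = (j - 1550*(4/(-5) + C/C)/43)/(C + 15) = (j - 1550*(4*(-1/5) + 1)/43)/(15 + C) = (j - 1550*(-4/5 + 1)/43)/(15 + C) = (j - 1550/43*1/5)/(15 + C) = (j - 310/43)/(15 + C) = (-310/43 + j)/(15 + C))
(W(155, 551) + 296134) - 229292 = ((-310/43 + 155)/(15 + 551) + 296134) - 229292 = ((6355/43)/566 + 296134) - 229292 = ((1/566)*(6355/43) + 296134) - 229292 = (6355/24338 + 296134) - 229292 = 7207315647/24338 - 229292 = 1626806951/24338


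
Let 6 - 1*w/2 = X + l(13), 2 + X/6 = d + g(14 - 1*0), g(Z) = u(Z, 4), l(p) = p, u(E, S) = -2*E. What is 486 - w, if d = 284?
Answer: 3548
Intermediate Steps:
g(Z) = -2*Z
X = 1524 (X = -12 + 6*(284 - 2*(14 - 1*0)) = -12 + 6*(284 - 2*(14 + 0)) = -12 + 6*(284 - 2*14) = -12 + 6*(284 - 28) = -12 + 6*256 = -12 + 1536 = 1524)
w = -3062 (w = 12 - 2*(1524 + 13) = 12 - 2*1537 = 12 - 3074 = -3062)
486 - w = 486 - 1*(-3062) = 486 + 3062 = 3548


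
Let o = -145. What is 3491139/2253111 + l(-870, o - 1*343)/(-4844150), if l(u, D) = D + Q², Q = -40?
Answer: 20274694877/13086819725 ≈ 1.5492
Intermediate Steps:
l(u, D) = 1600 + D (l(u, D) = D + (-40)² = D + 1600 = 1600 + D)
3491139/2253111 + l(-870, o - 1*343)/(-4844150) = 3491139/2253111 + (1600 + (-145 - 1*343))/(-4844150) = 3491139*(1/2253111) + (1600 + (-145 - 343))*(-1/4844150) = 1163713/751037 + (1600 - 488)*(-1/4844150) = 1163713/751037 + 1112*(-1/4844150) = 1163713/751037 - 4/17425 = 20274694877/13086819725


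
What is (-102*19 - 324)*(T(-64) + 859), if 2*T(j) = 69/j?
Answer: -124277673/64 ≈ -1.9418e+6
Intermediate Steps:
T(j) = 69/(2*j) (T(j) = (69/j)/2 = 69/(2*j))
(-102*19 - 324)*(T(-64) + 859) = (-102*19 - 324)*((69/2)/(-64) + 859) = (-1938 - 324)*((69/2)*(-1/64) + 859) = -2262*(-69/128 + 859) = -2262*109883/128 = -124277673/64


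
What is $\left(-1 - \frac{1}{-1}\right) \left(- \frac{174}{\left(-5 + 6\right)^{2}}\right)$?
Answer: $0$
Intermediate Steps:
$\left(-1 - \frac{1}{-1}\right) \left(- \frac{174}{\left(-5 + 6\right)^{2}}\right) = \left(-1 - -1\right) \left(- \frac{174}{1^{2}}\right) = \left(-1 + 1\right) \left(- \frac{174}{1}\right) = 0 \left(\left(-174\right) 1\right) = 0 \left(-174\right) = 0$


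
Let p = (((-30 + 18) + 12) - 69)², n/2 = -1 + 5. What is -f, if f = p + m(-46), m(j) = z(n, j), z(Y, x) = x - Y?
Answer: -4707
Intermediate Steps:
n = 8 (n = 2*(-1 + 5) = 2*4 = 8)
m(j) = -8 + j (m(j) = j - 1*8 = j - 8 = -8 + j)
p = 4761 (p = ((-12 + 12) - 69)² = (0 - 69)² = (-69)² = 4761)
f = 4707 (f = 4761 + (-8 - 46) = 4761 - 54 = 4707)
-f = -1*4707 = -4707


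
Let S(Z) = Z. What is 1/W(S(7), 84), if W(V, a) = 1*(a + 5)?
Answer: 1/89 ≈ 0.011236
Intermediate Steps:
W(V, a) = 5 + a (W(V, a) = 1*(5 + a) = 5 + a)
1/W(S(7), 84) = 1/(5 + 84) = 1/89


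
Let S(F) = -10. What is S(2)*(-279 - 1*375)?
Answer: 6540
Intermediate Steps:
S(2)*(-279 - 1*375) = -10*(-279 - 1*375) = -10*(-279 - 375) = -10*(-654) = 6540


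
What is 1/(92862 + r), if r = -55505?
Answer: 1/37357 ≈ 2.6769e-5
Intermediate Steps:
1/(92862 + r) = 1/(92862 - 55505) = 1/37357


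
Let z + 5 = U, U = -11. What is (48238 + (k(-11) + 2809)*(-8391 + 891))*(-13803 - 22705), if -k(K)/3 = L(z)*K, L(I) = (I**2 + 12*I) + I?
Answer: 1201086257096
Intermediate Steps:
z = -16 (z = -5 - 11 = -16)
L(I) = I**2 + 13*I
k(K) = -144*K (k(K) = -3*(-16*(13 - 16))*K = -3*(-16*(-3))*K = -144*K)
(48238 + (k(-11) + 2809)*(-8391 + 891))*(-13803 - 22705) = (48238 + (-144*(-11) + 2809)*(-8391 + 891))*(-13803 - 22705) = (48238 + (1584 + 2809)*(-7500))*(-36508) = (48238 + 4393*(-7500))*(-36508) = (48238 - 32947500)*(-36508) = -32899262*(-36508) = 1201086257096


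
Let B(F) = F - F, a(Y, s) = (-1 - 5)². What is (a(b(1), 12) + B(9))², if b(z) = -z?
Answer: 1296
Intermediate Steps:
a(Y, s) = 36 (a(Y, s) = (-6)² = 36)
B(F) = 0
(a(b(1), 12) + B(9))² = (36 + 0)² = 36² = 1296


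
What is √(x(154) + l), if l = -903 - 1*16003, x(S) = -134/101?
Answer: 2*I*√43117910/101 ≈ 130.03*I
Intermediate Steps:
x(S) = -134/101 (x(S) = -134*1/101 = -134/101)
l = -16906 (l = -903 - 16003 = -16906)
√(x(154) + l) = √(-134/101 - 16906) = √(-1707640/101) = 2*I*√43117910/101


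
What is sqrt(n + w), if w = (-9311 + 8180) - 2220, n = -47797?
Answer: 2*I*sqrt(12787) ≈ 226.16*I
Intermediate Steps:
w = -3351 (w = -1131 - 2220 = -3351)
sqrt(n + w) = sqrt(-47797 - 3351) = sqrt(-51148) = 2*I*sqrt(12787)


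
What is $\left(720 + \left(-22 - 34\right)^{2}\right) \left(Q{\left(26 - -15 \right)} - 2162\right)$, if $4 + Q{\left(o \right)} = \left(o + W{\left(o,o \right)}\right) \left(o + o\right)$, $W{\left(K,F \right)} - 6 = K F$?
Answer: $538027680$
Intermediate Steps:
$W{\left(K,F \right)} = 6 + F K$ ($W{\left(K,F \right)} = 6 + K F = 6 + F K$)
$Q{\left(o \right)} = -4 + 2 o \left(6 + o + o^{2}\right)$ ($Q{\left(o \right)} = -4 + \left(o + \left(6 + o o\right)\right) \left(o + o\right) = -4 + \left(o + \left(6 + o^{2}\right)\right) 2 o = -4 + \left(6 + o + o^{2}\right) 2 o = -4 + 2 o \left(6 + o + o^{2}\right)$)
$\left(720 + \left(-22 - 34\right)^{2}\right) \left(Q{\left(26 - -15 \right)} - 2162\right) = \left(720 + \left(-22 - 34\right)^{2}\right) \left(\left(-4 + 2 \left(26 - -15\right)^{2} + 2 \left(26 - -15\right) \left(6 + \left(26 - -15\right)^{2}\right)\right) - 2162\right) = \left(720 + \left(-56\right)^{2}\right) \left(\left(-4 + 2 \left(26 + 15\right)^{2} + 2 \left(26 + 15\right) \left(6 + \left(26 + 15\right)^{2}\right)\right) - 2162\right) = \left(720 + 3136\right) \left(\left(-4 + 2 \cdot 41^{2} + 2 \cdot 41 \left(6 + 41^{2}\right)\right) - 2162\right) = 3856 \left(\left(-4 + 2 \cdot 1681 + 2 \cdot 41 \left(6 + 1681\right)\right) - 2162\right) = 3856 \left(\left(-4 + 3362 + 2 \cdot 41 \cdot 1687\right) - 2162\right) = 3856 \left(\left(-4 + 3362 + 138334\right) - 2162\right) = 3856 \left(141692 - 2162\right) = 3856 \cdot 139530 = 538027680$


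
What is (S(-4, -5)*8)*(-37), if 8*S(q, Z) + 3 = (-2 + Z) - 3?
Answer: 481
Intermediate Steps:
S(q, Z) = -1 + Z/8 (S(q, Z) = -3/8 + ((-2 + Z) - 3)/8 = -3/8 + (-5 + Z)/8 = -3/8 + (-5/8 + Z/8) = -1 + Z/8)
(S(-4, -5)*8)*(-37) = ((-1 + (⅛)*(-5))*8)*(-37) = ((-1 - 5/8)*8)*(-37) = -13/8*8*(-37) = -13*(-37) = 481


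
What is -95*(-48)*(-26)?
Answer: -118560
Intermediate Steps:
-95*(-48)*(-26) = 4560*(-26) = -118560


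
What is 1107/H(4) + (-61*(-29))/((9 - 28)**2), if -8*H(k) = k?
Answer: -797485/361 ≈ -2209.1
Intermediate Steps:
H(k) = -k/8
1107/H(4) + (-61*(-29))/((9 - 28)**2) = 1107/((-1/8*4)) + (-61*(-29))/((9 - 28)**2) = 1107/(-1/2) + 1769/((-19)**2) = 1107*(-2) + 1769/361 = -2214 + 1769*(1/361) = -2214 + 1769/361 = -797485/361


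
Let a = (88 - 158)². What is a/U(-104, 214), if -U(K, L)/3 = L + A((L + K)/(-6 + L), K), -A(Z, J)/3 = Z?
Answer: -509600/66273 ≈ -7.6894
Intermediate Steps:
a = 4900 (a = (-70)² = 4900)
A(Z, J) = -3*Z
U(K, L) = -3*L + 9*(K + L)/(-6 + L) (U(K, L) = -3*(L - 3*(L + K)/(-6 + L)) = -3*(L - 3*(K + L)/(-6 + L)) = -3*L + 9*(K + L)/(-6 + L))
a/U(-104, 214) = 4900/((3*(-1*214² + 3*(-104) + 9*214)/(-6 + 214))) = 4900/((3*(-1*45796 - 312 + 1926)/208)) = 4900/((3*(1/208)*(-45796 - 312 + 1926))) = 4900/((3*(1/208)*(-44182))) = 4900/(-66273/104) = 4900*(-104/66273) = -509600/66273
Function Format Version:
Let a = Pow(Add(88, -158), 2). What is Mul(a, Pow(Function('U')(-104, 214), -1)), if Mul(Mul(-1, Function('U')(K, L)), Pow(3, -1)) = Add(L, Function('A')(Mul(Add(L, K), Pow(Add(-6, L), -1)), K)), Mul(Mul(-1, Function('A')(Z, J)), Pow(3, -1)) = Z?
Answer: Rational(-509600, 66273) ≈ -7.6894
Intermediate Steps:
a = 4900 (a = Pow(-70, 2) = 4900)
Function('A')(Z, J) = Mul(-3, Z)
Function('U')(K, L) = Add(Mul(-3, L), Mul(9, Pow(Add(-6, L), -1), Add(K, L))) (Function('U')(K, L) = Mul(-3, Add(L, Mul(-3, Mul(Add(L, K), Pow(Add(-6, L), -1))))) = Mul(-3, Add(L, Mul(-3, Mul(Add(K, L), Pow(Add(-6, L), -1))))) = Mul(-3, Add(L, Mul(-3, Mul(Pow(Add(-6, L), -1), Add(K, L))))) = Mul(-3, Add(L, Mul(-3, Pow(Add(-6, L), -1), Add(K, L)))) = Add(Mul(-3, L), Mul(9, Pow(Add(-6, L), -1), Add(K, L))))
Mul(a, Pow(Function('U')(-104, 214), -1)) = Mul(4900, Pow(Mul(3, Pow(Add(-6, 214), -1), Add(Mul(-1, Pow(214, 2)), Mul(3, -104), Mul(9, 214))), -1)) = Mul(4900, Pow(Mul(3, Pow(208, -1), Add(Mul(-1, 45796), -312, 1926)), -1)) = Mul(4900, Pow(Mul(3, Rational(1, 208), Add(-45796, -312, 1926)), -1)) = Mul(4900, Pow(Mul(3, Rational(1, 208), -44182), -1)) = Mul(4900, Pow(Rational(-66273, 104), -1)) = Mul(4900, Rational(-104, 66273)) = Rational(-509600, 66273)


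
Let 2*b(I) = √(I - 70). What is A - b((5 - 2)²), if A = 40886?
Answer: 40886 - I*√61/2 ≈ 40886.0 - 3.9051*I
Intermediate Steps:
b(I) = √(-70 + I)/2 (b(I) = √(I - 70)/2 = √(-70 + I)/2)
A - b((5 - 2)²) = 40886 - √(-70 + (5 - 2)²)/2 = 40886 - √(-70 + 3²)/2 = 40886 - √(-70 + 9)/2 = 40886 - √(-61)/2 = 40886 - I*√61/2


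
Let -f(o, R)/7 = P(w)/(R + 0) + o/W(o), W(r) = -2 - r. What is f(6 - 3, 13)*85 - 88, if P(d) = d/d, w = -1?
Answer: 2902/13 ≈ 223.23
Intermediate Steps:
P(d) = 1
f(o, R) = -7/R - 7*o/(-2 - o) (f(o, R) = -7*(1/(R + 0) + o/(-2 - o)) = -7*(1/R + o/(-2 - o)) = -7/R - 7*o/(-2 - o))
f(6 - 3, 13)*85 - 88 = (7*(-2 - (6 - 3) + 13*(6 - 3))/(13*(2 + (6 - 3))))*85 - 88 = (7*(1/13)*(-2 - 1*3 + 13*3)/(2 + 3))*85 - 88 = (7*(1/13)*(-2 - 3 + 39)/5)*85 - 88 = (7*(1/13)*(⅕)*34)*85 - 88 = (238/65)*85 - 88 = 4046/13 - 88 = 2902/13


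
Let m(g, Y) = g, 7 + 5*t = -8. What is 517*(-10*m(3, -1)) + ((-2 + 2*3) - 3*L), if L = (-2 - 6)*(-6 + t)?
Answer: -15722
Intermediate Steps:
t = -3 (t = -7/5 + (⅕)*(-8) = -7/5 - 8/5 = -3)
L = 72 (L = (-2 - 6)*(-6 - 3) = -8*(-9) = 72)
517*(-10*m(3, -1)) + ((-2 + 2*3) - 3*L) = 517*(-10*3) + ((-2 + 2*3) - 3*72) = 517*(-30) + ((-2 + 6) - 216) = -15510 + (4 - 216) = -15510 - 212 = -15722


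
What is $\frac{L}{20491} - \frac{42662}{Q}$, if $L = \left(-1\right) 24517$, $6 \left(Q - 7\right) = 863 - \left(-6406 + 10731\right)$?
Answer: $\frac{430106176}{5839935} \approx 73.649$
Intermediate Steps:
$Q = -570$ ($Q = 7 + \frac{863 - \left(-6406 + 10731\right)}{6} = 7 + \frac{863 - 4325}{6} = 7 + \frac{1}{6} \left(-3462\right) = 7 - 577 = -570$)
$L = -24517$
$\frac{L}{20491} - \frac{42662}{Q} = - \frac{24517}{20491} - \frac{42662}{-570} = \left(-24517\right) \frac{1}{20491} - - \frac{21331}{285} = - \frac{24517}{20491} + \frac{21331}{285} = \frac{430106176}{5839935}$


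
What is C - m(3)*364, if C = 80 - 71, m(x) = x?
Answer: -1083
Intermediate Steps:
C = 9
C - m(3)*364 = 9 - 1*3*364 = 9 - 3*364 = 9 - 1092 = -1083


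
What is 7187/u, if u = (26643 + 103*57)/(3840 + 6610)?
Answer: 37552075/16257 ≈ 2309.9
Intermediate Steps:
u = 16257/5225 (u = (26643 + 5871)/10450 = 32514*(1/10450) = 16257/5225 ≈ 3.1114)
7187/u = 7187/(16257/5225) = 7187*(5225/16257) = 37552075/16257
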